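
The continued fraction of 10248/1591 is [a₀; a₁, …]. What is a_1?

2

10248 = 6·1591 + 702   →  a_0 = 6
1591 = 2·702 + 187   →  a_1 = 2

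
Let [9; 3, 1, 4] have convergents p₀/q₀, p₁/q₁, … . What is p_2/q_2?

37/4

Using pₖ = aₖpₖ₋₁ + pₖ₋₂, qₖ = aₖqₖ₋₁ + qₖ₋₂ (with p₋₁=1, p₋₂=0, q₋₁=0, q₋₂=1):
  k=0: a=9, p=9, q=1
  k=1: a=3, p=28, q=3
  k=2: a=1, p=37, q=4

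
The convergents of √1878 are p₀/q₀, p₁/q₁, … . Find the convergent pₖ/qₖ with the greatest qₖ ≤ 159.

√1878 = [43; 2, 1, 42, 1, 2, 86, …] (period length 6).
Convergents:
  p_0/q_0 = 43/1
  p_1/q_1 = 87/2
  p_2/q_2 = 130/3
  p_3/q_3 = 5547/128
  p_4/q_4 = 5677/131
  p_5/q_5 = 16901/390
q_4 = 131 ≤ 159 < 390 = q_5, so the answer is 5677/131.

5677/131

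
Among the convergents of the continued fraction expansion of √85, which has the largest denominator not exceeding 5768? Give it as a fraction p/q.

34813/3776

√85 = [9; 4, 1, 1, 4, 18, …] (period length 5).
Convergents:
  p_0/q_0 = 9/1
  p_1/q_1 = 37/4
  p_2/q_2 = 46/5
  p_3/q_3 = 83/9
  p_4/q_4 = 378/41
  p_5/q_5 = 6887/747
  p_6/q_6 = 27926/3029
  p_7/q_7 = 34813/3776
  p_8/q_8 = 62739/6805
q_7 = 3776 ≤ 5768 < 6805 = q_8, so the answer is 34813/3776.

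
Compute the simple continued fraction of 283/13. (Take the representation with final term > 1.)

283 = 21×13 + 10
13 = 1×10 + 3
10 = 3×3 + 1
3 = 3×1 + 0  (stop)
So 283/13 = [21; 1, 3, 3].

[21; 1, 3, 3]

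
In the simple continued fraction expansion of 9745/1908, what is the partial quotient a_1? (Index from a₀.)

9745 = 5·1908 + 205   →  a_0 = 5
1908 = 9·205 + 63   →  a_1 = 9

9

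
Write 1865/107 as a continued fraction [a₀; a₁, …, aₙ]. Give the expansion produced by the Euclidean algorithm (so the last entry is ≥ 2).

[17; 2, 3, 15]

1865 = 17·107 + 46
107 = 2·46 + 15
46 = 3·15 + 1
15 = 15·1 + 0  (stop)
So 1865/107 = [17; 2, 3, 15].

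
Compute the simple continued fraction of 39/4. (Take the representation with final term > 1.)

39 = 9*4 + 3
4 = 1*3 + 1
3 = 3*1 + 0  (stop)
So 39/4 = [9; 1, 3].

[9; 1, 3]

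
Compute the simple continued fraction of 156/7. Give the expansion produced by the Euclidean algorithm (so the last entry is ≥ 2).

156 = 22×7 + 2
7 = 3×2 + 1
2 = 2×1 + 0  (stop)
So 156/7 = [22; 3, 2].

[22; 3, 2]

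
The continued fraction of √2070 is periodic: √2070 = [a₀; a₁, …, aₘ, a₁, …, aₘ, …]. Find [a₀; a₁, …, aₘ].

[45; 2, 90]

a₀ = ⌊√2070⌋ = 45.
With m₀=0, d₀=1 and mₖ₊₁ = dₖaₖ − mₖ, dₖ₊₁ = (n − mₖ₊₁²)/dₖ, aₖ₊₁ = ⌊(a₀+mₖ₊₁)/dₖ₊₁⌋:
  k=1: m=45, d=45, a=2
  k=2: m=45, d=1, a=90
d=1 and a=2a₀=90 at k=2, so the next step gives (m, d) = (45, 45) again — its k=1 value — and the period has length 2.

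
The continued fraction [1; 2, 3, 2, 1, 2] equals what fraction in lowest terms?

89/62

Using pₖ = aₖpₖ₋₁ + pₖ₋₂ and qₖ = aₖqₖ₋₁ + qₖ₋₂:
  k=0: a=1, p=1, q=1
  k=1: a=2, p=3, q=2
  k=2: a=3, p=10, q=7
  k=3: a=2, p=23, q=16
  k=4: a=1, p=33, q=23
  k=5: a=2, p=89, q=62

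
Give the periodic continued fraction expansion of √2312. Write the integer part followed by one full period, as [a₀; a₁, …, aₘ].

[48; 12, 96]

a₀ = ⌊√2312⌋ = 48.
With m₀=0, d₀=1 and mₖ₊₁ = dₖaₖ − mₖ, dₖ₊₁ = (n − mₖ₊₁²)/dₖ, aₖ₊₁ = ⌊(a₀+mₖ₊₁)/dₖ₊₁⌋:
  k=1: m=48, d=8, a=12
  k=2: m=48, d=1, a=96
d=1 and a=2a₀=96 at k=2, so the next step gives (m, d) = (48, 8) again — its k=1 value — and the period has length 2.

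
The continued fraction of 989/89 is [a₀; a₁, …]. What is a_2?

989 = 11·89 + 10   →  a_0 = 11
89 = 8·10 + 9   →  a_1 = 8
10 = 1·9 + 1   →  a_2 = 1

1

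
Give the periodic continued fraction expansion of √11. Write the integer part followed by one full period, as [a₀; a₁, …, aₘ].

a₀ = ⌊√11⌋ = 3.
With m₀=0, d₀=1 and mₖ₊₁ = dₖaₖ − mₖ, dₖ₊₁ = (n − mₖ₊₁²)/dₖ, aₖ₊₁ = ⌊(a₀+mₖ₊₁)/dₖ₊₁⌋:
  k=1: m=3, d=2, a=3
  k=2: m=3, d=1, a=6
d=1 and a=2a₀=6 at k=2, so the next step gives (m, d) = (3, 2) again — its k=1 value — and the period has length 2.

[3; 3, 6]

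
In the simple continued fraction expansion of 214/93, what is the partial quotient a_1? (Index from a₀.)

214 = 2·93 + 28   →  a_0 = 2
93 = 3·28 + 9   →  a_1 = 3

3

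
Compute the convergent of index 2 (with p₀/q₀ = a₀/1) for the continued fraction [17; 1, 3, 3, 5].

Using pₖ = aₖpₖ₋₁ + pₖ₋₂, qₖ = aₖqₖ₋₁ + qₖ₋₂ (with p₋₁=1, p₋₂=0, q₋₁=0, q₋₂=1):
  k=0: a=17, p=17, q=1
  k=1: a=1, p=18, q=1
  k=2: a=3, p=71, q=4

71/4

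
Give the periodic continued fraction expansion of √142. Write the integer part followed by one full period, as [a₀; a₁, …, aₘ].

a₀ = ⌊√142⌋ = 11.
With m₀=0, d₀=1 and mₖ₊₁ = dₖaₖ − mₖ, dₖ₊₁ = (n − mₖ₊₁²)/dₖ, aₖ₊₁ = ⌊(a₀+mₖ₊₁)/dₖ₊₁⌋:
  k=1: m=11, d=21, a=1
  k=2: m=10, d=2, a=10
  k=3: m=10, d=21, a=1
  k=4: m=11, d=1, a=22
d=1 and a=2a₀=22 at k=4, so the next step gives (m, d) = (11, 21) again — its k=1 value — and the period has length 4.

[11; 1, 10, 1, 22]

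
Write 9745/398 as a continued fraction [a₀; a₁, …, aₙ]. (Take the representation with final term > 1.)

9745 = 24*398 + 193
398 = 2*193 + 12
193 = 16*12 + 1
12 = 12*1 + 0  (stop)
So 9745/398 = [24; 2, 16, 12].

[24; 2, 16, 12]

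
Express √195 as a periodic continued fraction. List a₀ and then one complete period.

[13; 1, 26]

a₀ = ⌊√195⌋ = 13.
With m₀=0, d₀=1 and mₖ₊₁ = dₖaₖ − mₖ, dₖ₊₁ = (n − mₖ₊₁²)/dₖ, aₖ₊₁ = ⌊(a₀+mₖ₊₁)/dₖ₊₁⌋:
  k=1: m=13, d=26, a=1
  k=2: m=13, d=1, a=26
d=1 and a=2a₀=26 at k=2, so the next step gives (m, d) = (13, 26) again — its k=1 value — and the period has length 2.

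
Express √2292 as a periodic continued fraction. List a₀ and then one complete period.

[47; 1, 6, 1, 94]

a₀ = ⌊√2292⌋ = 47.
With m₀=0, d₀=1 and mₖ₊₁ = dₖaₖ − mₖ, dₖ₊₁ = (n − mₖ₊₁²)/dₖ, aₖ₊₁ = ⌊(a₀+mₖ₊₁)/dₖ₊₁⌋:
  k=1: m=47, d=83, a=1
  k=2: m=36, d=12, a=6
  k=3: m=36, d=83, a=1
  k=4: m=47, d=1, a=94
d=1 and a=2a₀=94 at k=4, so the next step gives (m, d) = (47, 83) again — its k=1 value — and the period has length 4.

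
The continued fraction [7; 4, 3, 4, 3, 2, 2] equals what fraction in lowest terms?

Using pₖ = aₖpₖ₋₁ + pₖ₋₂ and qₖ = aₖqₖ₋₁ + qₖ₋₂:
  k=0: a=7, p=7, q=1
  k=1: a=4, p=29, q=4
  k=2: a=3, p=94, q=13
  k=3: a=4, p=405, q=56
  k=4: a=3, p=1309, q=181
  k=5: a=2, p=3023, q=418
  k=6: a=2, p=7355, q=1017

7355/1017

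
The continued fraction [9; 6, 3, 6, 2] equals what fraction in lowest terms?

Using pₖ = aₖpₖ₋₁ + pₖ₋₂ and qₖ = aₖqₖ₋₁ + qₖ₋₂:
  k=0: a=9, p=9, q=1
  k=1: a=6, p=55, q=6
  k=2: a=3, p=174, q=19
  k=3: a=6, p=1099, q=120
  k=4: a=2, p=2372, q=259

2372/259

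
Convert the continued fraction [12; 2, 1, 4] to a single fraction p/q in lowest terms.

173/14

Using pₖ = aₖpₖ₋₁ + pₖ₋₂ and qₖ = aₖqₖ₋₁ + qₖ₋₂:
  k=0: a=12, p=12, q=1
  k=1: a=2, p=25, q=2
  k=2: a=1, p=37, q=3
  k=3: a=4, p=173, q=14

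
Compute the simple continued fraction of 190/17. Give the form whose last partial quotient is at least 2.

[11; 5, 1, 2]

190 = 11·17 + 3
17 = 5·3 + 2
3 = 1·2 + 1
2 = 2·1 + 0  (stop)
So 190/17 = [11; 5, 1, 2].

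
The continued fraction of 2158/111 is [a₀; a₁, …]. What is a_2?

3

2158 = 19·111 + 49   →  a_0 = 19
111 = 2·49 + 13   →  a_1 = 2
49 = 3·13 + 10   →  a_2 = 3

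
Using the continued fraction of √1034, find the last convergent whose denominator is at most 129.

√1034 = [32; 6, 2, 2, 2, 6, 64, …] (period length 6).
Convergents:
  p_0/q_0 = 32/1
  p_1/q_1 = 193/6
  p_2/q_2 = 418/13
  p_3/q_3 = 1029/32
  p_4/q_4 = 2476/77
  p_5/q_5 = 15885/494
q_4 = 77 ≤ 129 < 494 = q_5, so the answer is 2476/77.

2476/77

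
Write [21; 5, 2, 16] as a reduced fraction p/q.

Fold from the inside: start with 16/1.
  2 + 1/16 = 33/16
  5 + 16/33 = 181/33
  21 + 33/181 = 3834/181

3834/181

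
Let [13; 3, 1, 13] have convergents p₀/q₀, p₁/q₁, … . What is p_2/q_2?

53/4

Using pₖ = aₖpₖ₋₁ + pₖ₋₂, qₖ = aₖqₖ₋₁ + qₖ₋₂ (with p₋₁=1, p₋₂=0, q₋₁=0, q₋₂=1):
  k=0: a=13, p=13, q=1
  k=1: a=3, p=40, q=3
  k=2: a=1, p=53, q=4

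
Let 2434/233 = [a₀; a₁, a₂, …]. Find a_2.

4

2434 = 10·233 + 104   →  a_0 = 10
233 = 2·104 + 25   →  a_1 = 2
104 = 4·25 + 4   →  a_2 = 4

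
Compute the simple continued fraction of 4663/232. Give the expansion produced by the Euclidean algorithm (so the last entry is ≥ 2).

4663 = 20×232 + 23
232 = 10×23 + 2
23 = 11×2 + 1
2 = 2×1 + 0  (stop)
So 4663/232 = [20; 10, 11, 2].

[20; 10, 11, 2]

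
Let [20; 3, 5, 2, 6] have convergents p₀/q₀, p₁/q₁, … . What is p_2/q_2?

Using pₖ = aₖpₖ₋₁ + pₖ₋₂, qₖ = aₖqₖ₋₁ + qₖ₋₂ (with p₋₁=1, p₋₂=0, q₋₁=0, q₋₂=1):
  k=0: a=20, p=20, q=1
  k=1: a=3, p=61, q=3
  k=2: a=5, p=325, q=16

325/16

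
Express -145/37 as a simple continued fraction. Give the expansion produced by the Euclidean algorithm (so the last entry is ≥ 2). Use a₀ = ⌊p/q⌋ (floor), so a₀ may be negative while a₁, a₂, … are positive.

[-4; 12, 3]

-145 = -4*37 + 3
37 = 12*3 + 1
3 = 3*1 + 0  (stop)
So -145/37 = [-4; 12, 3].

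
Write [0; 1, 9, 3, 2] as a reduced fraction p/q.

Fold from the inside: start with 2/1.
  3 + 1/2 = 7/2
  9 + 2/7 = 65/7
  1 + 7/65 = 72/65
  0 + 65/72 = 65/72

65/72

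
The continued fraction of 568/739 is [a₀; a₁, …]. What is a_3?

568 = 0·739 + 568   →  a_0 = 0
739 = 1·568 + 171   →  a_1 = 1
568 = 3·171 + 55   →  a_2 = 3
171 = 3·55 + 6   →  a_3 = 3

3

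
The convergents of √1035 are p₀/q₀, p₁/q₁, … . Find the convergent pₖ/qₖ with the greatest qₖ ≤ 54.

1126/35

√1035 = [32; 5, 1, 5, 64, …] (period length 4).
Convergents:
  p_0/q_0 = 32/1
  p_1/q_1 = 161/5
  p_2/q_2 = 193/6
  p_3/q_3 = 1126/35
  p_4/q_4 = 72257/2246
q_3 = 35 ≤ 54 < 2246 = q_4, so the answer is 1126/35.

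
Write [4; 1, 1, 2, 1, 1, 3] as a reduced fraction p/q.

Using pₖ = aₖpₖ₋₁ + pₖ₋₂ and qₖ = aₖqₖ₋₁ + qₖ₋₂:
  k=0: a=4, p=4, q=1
  k=1: a=1, p=5, q=1
  k=2: a=1, p=9, q=2
  k=3: a=2, p=23, q=5
  k=4: a=1, p=32, q=7
  k=5: a=1, p=55, q=12
  k=6: a=3, p=197, q=43

197/43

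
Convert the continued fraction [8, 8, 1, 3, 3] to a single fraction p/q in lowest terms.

Using pₖ = aₖpₖ₋₁ + pₖ₋₂ and qₖ = aₖqₖ₋₁ + qₖ₋₂:
  k=0: a=8, p=8, q=1
  k=1: a=8, p=65, q=8
  k=2: a=1, p=73, q=9
  k=3: a=3, p=284, q=35
  k=4: a=3, p=925, q=114

925/114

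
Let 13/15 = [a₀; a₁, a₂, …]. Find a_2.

13 = 0·15 + 13   →  a_0 = 0
15 = 1·13 + 2   →  a_1 = 1
13 = 6·2 + 1   →  a_2 = 6

6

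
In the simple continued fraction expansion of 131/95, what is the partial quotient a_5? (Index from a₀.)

131 = 1·95 + 36   →  a_0 = 1
95 = 2·36 + 23   →  a_1 = 2
36 = 1·23 + 13   →  a_2 = 1
23 = 1·13 + 10   →  a_3 = 1
13 = 1·10 + 3   →  a_4 = 1
10 = 3·3 + 1   →  a_5 = 3

3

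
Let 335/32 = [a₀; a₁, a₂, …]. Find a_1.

2

335 = 10·32 + 15   →  a_0 = 10
32 = 2·15 + 2   →  a_1 = 2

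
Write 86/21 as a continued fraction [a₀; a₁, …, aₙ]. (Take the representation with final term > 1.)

86 = 4×21 + 2
21 = 10×2 + 1
2 = 2×1 + 0  (stop)
So 86/21 = [4; 10, 2].

[4; 10, 2]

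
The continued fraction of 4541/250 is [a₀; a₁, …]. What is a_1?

6

4541 = 18·250 + 41   →  a_0 = 18
250 = 6·41 + 4   →  a_1 = 6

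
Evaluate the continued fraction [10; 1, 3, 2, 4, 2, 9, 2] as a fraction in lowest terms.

19083/1771

Fold from the inside: start with 2/1.
  9 + 1/2 = 19/2
  2 + 2/19 = 40/19
  4 + 19/40 = 179/40
  2 + 40/179 = 398/179
  3 + 179/398 = 1373/398
  1 + 398/1373 = 1771/1373
  10 + 1373/1771 = 19083/1771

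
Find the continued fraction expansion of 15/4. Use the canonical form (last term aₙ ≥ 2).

15 = 3·4 + 3
4 = 1·3 + 1
3 = 3·1 + 0  (stop)
So 15/4 = [3; 1, 3].

[3; 1, 3]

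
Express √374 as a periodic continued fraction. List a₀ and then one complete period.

[19; 2, 1, 18, 1, 2, 38]

a₀ = ⌊√374⌋ = 19.
With m₀=0, d₀=1 and mₖ₊₁ = dₖaₖ − mₖ, dₖ₊₁ = (n − mₖ₊₁²)/dₖ, aₖ₊₁ = ⌊(a₀+mₖ₊₁)/dₖ₊₁⌋:
  k=1: m=19, d=13, a=2
  k=2: m=7, d=25, a=1
  k=3: m=18, d=2, a=18
  k=4: m=18, d=25, a=1
  k=5: m=7, d=13, a=2
  k=6: m=19, d=1, a=38
d=1 and a=2a₀=38 at k=6, so the next step gives (m, d) = (19, 13) again — its k=1 value — and the period has length 6.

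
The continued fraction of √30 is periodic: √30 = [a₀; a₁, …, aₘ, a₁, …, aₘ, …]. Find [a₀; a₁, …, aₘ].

[5; 2, 10]

a₀ = ⌊√30⌋ = 5.
With m₀=0, d₀=1 and mₖ₊₁ = dₖaₖ − mₖ, dₖ₊₁ = (n − mₖ₊₁²)/dₖ, aₖ₊₁ = ⌊(a₀+mₖ₊₁)/dₖ₊₁⌋:
  k=1: m=5, d=5, a=2
  k=2: m=5, d=1, a=10
d=1 and a=2a₀=10 at k=2, so the next step gives (m, d) = (5, 5) again — its k=1 value — and the period has length 2.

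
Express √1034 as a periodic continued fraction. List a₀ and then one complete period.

a₀ = ⌊√1034⌋ = 32.
With m₀=0, d₀=1 and mₖ₊₁ = dₖaₖ − mₖ, dₖ₊₁ = (n − mₖ₊₁²)/dₖ, aₖ₊₁ = ⌊(a₀+mₖ₊₁)/dₖ₊₁⌋:
  k=1: m=32, d=10, a=6
  k=2: m=28, d=25, a=2
  k=3: m=22, d=22, a=2
  k=4: m=22, d=25, a=2
  k=5: m=28, d=10, a=6
  k=6: m=32, d=1, a=64
d=1 and a=2a₀=64 at k=6, so the next step gives (m, d) = (32, 10) again — its k=1 value — and the period has length 6.

[32; 6, 2, 2, 2, 6, 64]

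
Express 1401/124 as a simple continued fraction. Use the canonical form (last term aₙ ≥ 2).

[11; 3, 2, 1, 5, 2]

1401 = 11*124 + 37
124 = 3*37 + 13
37 = 2*13 + 11
13 = 1*11 + 2
11 = 5*2 + 1
2 = 2*1 + 0  (stop)
So 1401/124 = [11; 3, 2, 1, 5, 2].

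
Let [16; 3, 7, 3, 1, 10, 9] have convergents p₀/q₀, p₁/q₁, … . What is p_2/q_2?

Using pₖ = aₖpₖ₋₁ + pₖ₋₂, qₖ = aₖqₖ₋₁ + qₖ₋₂ (with p₋₁=1, p₋₂=0, q₋₁=0, q₋₂=1):
  k=0: a=16, p=16, q=1
  k=1: a=3, p=49, q=3
  k=2: a=7, p=359, q=22

359/22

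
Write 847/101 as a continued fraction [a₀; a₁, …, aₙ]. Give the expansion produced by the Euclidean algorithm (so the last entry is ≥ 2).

[8; 2, 1, 1, 2, 3, 2]

847 = 8×101 + 39
101 = 2×39 + 23
39 = 1×23 + 16
23 = 1×16 + 7
16 = 2×7 + 2
7 = 3×2 + 1
2 = 2×1 + 0  (stop)
So 847/101 = [8; 2, 1, 1, 2, 3, 2].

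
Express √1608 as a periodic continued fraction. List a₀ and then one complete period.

a₀ = ⌊√1608⌋ = 40.
With m₀=0, d₀=1 and mₖ₊₁ = dₖaₖ − mₖ, dₖ₊₁ = (n − mₖ₊₁²)/dₖ, aₖ₊₁ = ⌊(a₀+mₖ₊₁)/dₖ₊₁⌋:
  k=1: m=40, d=8, a=10
  k=2: m=40, d=1, a=80
d=1 and a=2a₀=80 at k=2, so the next step gives (m, d) = (40, 8) again — its k=1 value — and the period has length 2.

[40; 10, 80]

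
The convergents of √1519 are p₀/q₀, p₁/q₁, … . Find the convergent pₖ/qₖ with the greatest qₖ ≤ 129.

1520/39

√1519 = [38; 1, 37, 1, 76, …] (period length 4).
Convergents:
  p_0/q_0 = 38/1
  p_1/q_1 = 39/1
  p_2/q_2 = 1481/38
  p_3/q_3 = 1520/39
  p_4/q_4 = 117001/3002
q_3 = 39 ≤ 129 < 3002 = q_4, so the answer is 1520/39.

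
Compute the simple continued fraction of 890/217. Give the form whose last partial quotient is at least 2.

890 = 4*217 + 22
217 = 9*22 + 19
22 = 1*19 + 3
19 = 6*3 + 1
3 = 3*1 + 0  (stop)
So 890/217 = [4; 9, 1, 6, 3].

[4; 9, 1, 6, 3]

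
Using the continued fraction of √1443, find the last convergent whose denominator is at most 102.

√1443 = [37; 1, 74, …] (period length 2).
Convergents:
  p_0/q_0 = 37/1
  p_1/q_1 = 38/1
  p_2/q_2 = 2849/75
  p_3/q_3 = 2887/76
  p_4/q_4 = 216487/5699
q_3 = 76 ≤ 102 < 5699 = q_4, so the answer is 2887/76.

2887/76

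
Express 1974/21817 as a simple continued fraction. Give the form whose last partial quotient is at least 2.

1974 = 0×21817 + 1974
21817 = 11×1974 + 103
1974 = 19×103 + 17
103 = 6×17 + 1
17 = 17×1 + 0  (stop)
So 1974/21817 = [0; 11, 19, 6, 17].

[0; 11, 19, 6, 17]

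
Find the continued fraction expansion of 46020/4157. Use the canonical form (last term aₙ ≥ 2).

46020 = 11·4157 + 293
4157 = 14·293 + 55
293 = 5·55 + 18
55 = 3·18 + 1
18 = 18·1 + 0  (stop)
So 46020/4157 = [11; 14, 5, 3, 18].

[11; 14, 5, 3, 18]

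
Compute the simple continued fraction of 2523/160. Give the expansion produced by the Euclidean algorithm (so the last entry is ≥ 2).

[15; 1, 3, 3, 12]

2523 = 15×160 + 123
160 = 1×123 + 37
123 = 3×37 + 12
37 = 3×12 + 1
12 = 12×1 + 0  (stop)
So 2523/160 = [15; 1, 3, 3, 12].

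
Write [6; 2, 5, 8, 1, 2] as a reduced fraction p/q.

Using pₖ = aₖpₖ₋₁ + pₖ₋₂ and qₖ = aₖqₖ₋₁ + qₖ₋₂:
  k=0: a=6, p=6, q=1
  k=1: a=2, p=13, q=2
  k=2: a=5, p=71, q=11
  k=3: a=8, p=581, q=90
  k=4: a=1, p=652, q=101
  k=5: a=2, p=1885, q=292

1885/292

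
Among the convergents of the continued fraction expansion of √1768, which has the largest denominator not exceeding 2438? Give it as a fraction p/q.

74214/1765

√1768 = [42; 21, 84, …] (period length 2).
Convergents:
  p_0/q_0 = 42/1
  p_1/q_1 = 883/21
  p_2/q_2 = 74214/1765
  p_3/q_3 = 1559377/37086
q_2 = 1765 ≤ 2438 < 37086 = q_3, so the answer is 74214/1765.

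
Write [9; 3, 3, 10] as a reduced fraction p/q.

958/103

Using pₖ = aₖpₖ₋₁ + pₖ₋₂ and qₖ = aₖqₖ₋₁ + qₖ₋₂:
  k=0: a=9, p=9, q=1
  k=1: a=3, p=28, q=3
  k=2: a=3, p=93, q=10
  k=3: a=10, p=958, q=103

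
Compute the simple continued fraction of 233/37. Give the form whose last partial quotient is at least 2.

[6; 3, 2, 1, 3]

233 = 6·37 + 11
37 = 3·11 + 4
11 = 2·4 + 3
4 = 1·3 + 1
3 = 3·1 + 0  (stop)
So 233/37 = [6; 3, 2, 1, 3].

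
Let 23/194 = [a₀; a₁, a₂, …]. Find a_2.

2

23 = 0·194 + 23   →  a_0 = 0
194 = 8·23 + 10   →  a_1 = 8
23 = 2·10 + 3   →  a_2 = 2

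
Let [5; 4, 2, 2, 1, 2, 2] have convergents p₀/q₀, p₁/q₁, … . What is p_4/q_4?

Using pₖ = aₖpₖ₋₁ + pₖ₋₂, qₖ = aₖqₖ₋₁ + qₖ₋₂ (with p₋₁=1, p₋₂=0, q₋₁=0, q₋₂=1):
  k=0: a=5, p=5, q=1
  k=1: a=4, p=21, q=4
  k=2: a=2, p=47, q=9
  k=3: a=2, p=115, q=22
  k=4: a=1, p=162, q=31

162/31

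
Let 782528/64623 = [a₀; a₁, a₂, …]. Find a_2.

6

782528 = 12·64623 + 7052   →  a_0 = 12
64623 = 9·7052 + 1155   →  a_1 = 9
7052 = 6·1155 + 122   →  a_2 = 6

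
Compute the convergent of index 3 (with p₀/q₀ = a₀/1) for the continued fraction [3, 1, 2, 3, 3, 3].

37/10

Using pₖ = aₖpₖ₋₁ + pₖ₋₂, qₖ = aₖqₖ₋₁ + qₖ₋₂ (with p₋₁=1, p₋₂=0, q₋₁=0, q₋₂=1):
  k=0: a=3, p=3, q=1
  k=1: a=1, p=4, q=1
  k=2: a=2, p=11, q=3
  k=3: a=3, p=37, q=10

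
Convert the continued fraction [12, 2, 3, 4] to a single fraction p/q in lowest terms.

Using pₖ = aₖpₖ₋₁ + pₖ₋₂ and qₖ = aₖqₖ₋₁ + qₖ₋₂:
  k=0: a=12, p=12, q=1
  k=1: a=2, p=25, q=2
  k=2: a=3, p=87, q=7
  k=3: a=4, p=373, q=30

373/30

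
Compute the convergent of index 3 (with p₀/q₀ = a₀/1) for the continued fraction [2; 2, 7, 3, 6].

Using pₖ = aₖpₖ₋₁ + pₖ₋₂, qₖ = aₖqₖ₋₁ + qₖ₋₂ (with p₋₁=1, p₋₂=0, q₋₁=0, q₋₂=1):
  k=0: a=2, p=2, q=1
  k=1: a=2, p=5, q=2
  k=2: a=7, p=37, q=15
  k=3: a=3, p=116, q=47

116/47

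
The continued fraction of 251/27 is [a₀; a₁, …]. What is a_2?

251 = 9·27 + 8   →  a_0 = 9
27 = 3·8 + 3   →  a_1 = 3
8 = 2·3 + 2   →  a_2 = 2

2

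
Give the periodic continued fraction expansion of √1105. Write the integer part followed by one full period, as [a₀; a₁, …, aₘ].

[33; 4, 7, 7, 4, 66]

a₀ = ⌊√1105⌋ = 33.
With m₀=0, d₀=1 and mₖ₊₁ = dₖaₖ − mₖ, dₖ₊₁ = (n − mₖ₊₁²)/dₖ, aₖ₊₁ = ⌊(a₀+mₖ₊₁)/dₖ₊₁⌋:
  k=1: m=33, d=16, a=4
  k=2: m=31, d=9, a=7
  k=3: m=32, d=9, a=7
  k=4: m=31, d=16, a=4
  k=5: m=33, d=1, a=66
d=1 and a=2a₀=66 at k=5, so the next step gives (m, d) = (33, 16) again — its k=1 value — and the period has length 5.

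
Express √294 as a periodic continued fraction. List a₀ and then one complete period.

[17; 6, 1, 4, 1, 6, 34]

a₀ = ⌊√294⌋ = 17.
With m₀=0, d₀=1 and mₖ₊₁ = dₖaₖ − mₖ, dₖ₊₁ = (n − mₖ₊₁²)/dₖ, aₖ₊₁ = ⌊(a₀+mₖ₊₁)/dₖ₊₁⌋:
  k=1: m=17, d=5, a=6
  k=2: m=13, d=25, a=1
  k=3: m=12, d=6, a=4
  k=4: m=12, d=25, a=1
  k=5: m=13, d=5, a=6
  k=6: m=17, d=1, a=34
d=1 and a=2a₀=34 at k=6, so the next step gives (m, d) = (17, 5) again — its k=1 value — and the period has length 6.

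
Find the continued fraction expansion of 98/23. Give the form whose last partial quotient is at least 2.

[4; 3, 1, 5]

98 = 4×23 + 6
23 = 3×6 + 5
6 = 1×5 + 1
5 = 5×1 + 0  (stop)
So 98/23 = [4; 3, 1, 5].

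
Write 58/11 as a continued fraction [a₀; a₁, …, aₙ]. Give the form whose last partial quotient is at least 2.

[5; 3, 1, 2]

58 = 5×11 + 3
11 = 3×3 + 2
3 = 1×2 + 1
2 = 2×1 + 0  (stop)
So 58/11 = [5; 3, 1, 2].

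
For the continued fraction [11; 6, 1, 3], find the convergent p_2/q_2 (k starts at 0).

Using pₖ = aₖpₖ₋₁ + pₖ₋₂, qₖ = aₖqₖ₋₁ + qₖ₋₂ (with p₋₁=1, p₋₂=0, q₋₁=0, q₋₂=1):
  k=0: a=11, p=11, q=1
  k=1: a=6, p=67, q=6
  k=2: a=1, p=78, q=7

78/7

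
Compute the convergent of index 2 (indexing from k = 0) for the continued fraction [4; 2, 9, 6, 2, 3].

85/19

Using pₖ = aₖpₖ₋₁ + pₖ₋₂, qₖ = aₖqₖ₋₁ + qₖ₋₂ (with p₋₁=1, p₋₂=0, q₋₁=0, q₋₂=1):
  k=0: a=4, p=4, q=1
  k=1: a=2, p=9, q=2
  k=2: a=9, p=85, q=19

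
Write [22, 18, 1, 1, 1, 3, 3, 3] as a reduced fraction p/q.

48915/2218

Using pₖ = aₖpₖ₋₁ + pₖ₋₂ and qₖ = aₖqₖ₋₁ + qₖ₋₂:
  k=0: a=22, p=22, q=1
  k=1: a=18, p=397, q=18
  k=2: a=1, p=419, q=19
  k=3: a=1, p=816, q=37
  k=4: a=1, p=1235, q=56
  k=5: a=3, p=4521, q=205
  k=6: a=3, p=14798, q=671
  k=7: a=3, p=48915, q=2218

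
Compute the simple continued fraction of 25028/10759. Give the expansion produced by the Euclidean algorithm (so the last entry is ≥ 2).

[2; 3, 15, 3, 18, 1, 3]

25028 = 2×10759 + 3510
10759 = 3×3510 + 229
3510 = 15×229 + 75
229 = 3×75 + 4
75 = 18×4 + 3
4 = 1×3 + 1
3 = 3×1 + 0  (stop)
So 25028/10759 = [2; 3, 15, 3, 18, 1, 3].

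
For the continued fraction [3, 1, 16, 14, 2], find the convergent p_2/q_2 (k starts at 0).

Using pₖ = aₖpₖ₋₁ + pₖ₋₂, qₖ = aₖqₖ₋₁ + qₖ₋₂ (with p₋₁=1, p₋₂=0, q₋₁=0, q₋₂=1):
  k=0: a=3, p=3, q=1
  k=1: a=1, p=4, q=1
  k=2: a=16, p=67, q=17

67/17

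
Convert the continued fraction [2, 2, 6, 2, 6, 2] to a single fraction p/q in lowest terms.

961/390

Using pₖ = aₖpₖ₋₁ + pₖ₋₂ and qₖ = aₖqₖ₋₁ + qₖ₋₂:
  k=0: a=2, p=2, q=1
  k=1: a=2, p=5, q=2
  k=2: a=6, p=32, q=13
  k=3: a=2, p=69, q=28
  k=4: a=6, p=446, q=181
  k=5: a=2, p=961, q=390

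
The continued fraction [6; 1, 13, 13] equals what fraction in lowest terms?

Using pₖ = aₖpₖ₋₁ + pₖ₋₂ and qₖ = aₖqₖ₋₁ + qₖ₋₂:
  k=0: a=6, p=6, q=1
  k=1: a=1, p=7, q=1
  k=2: a=13, p=97, q=14
  k=3: a=13, p=1268, q=183

1268/183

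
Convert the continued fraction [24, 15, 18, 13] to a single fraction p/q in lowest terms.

Using pₖ = aₖpₖ₋₁ + pₖ₋₂ and qₖ = aₖqₖ₋₁ + qₖ₋₂:
  k=0: a=24, p=24, q=1
  k=1: a=15, p=361, q=15
  k=2: a=18, p=6522, q=271
  k=3: a=13, p=85147, q=3538

85147/3538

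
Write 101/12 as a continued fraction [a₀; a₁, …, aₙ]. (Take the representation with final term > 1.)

101 = 8*12 + 5
12 = 2*5 + 2
5 = 2*2 + 1
2 = 2*1 + 0  (stop)
So 101/12 = [8; 2, 2, 2].

[8; 2, 2, 2]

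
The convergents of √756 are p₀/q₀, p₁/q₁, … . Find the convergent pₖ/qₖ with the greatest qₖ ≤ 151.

√756 = [27; 2, 54, …] (period length 2).
Convergents:
  p_0/q_0 = 27/1
  p_1/q_1 = 55/2
  p_2/q_2 = 2997/109
  p_3/q_3 = 6049/220
q_2 = 109 ≤ 151 < 220 = q_3, so the answer is 2997/109.

2997/109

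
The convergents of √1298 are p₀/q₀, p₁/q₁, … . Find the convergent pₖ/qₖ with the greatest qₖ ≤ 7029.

√1298 = [36; 36, 72, …] (period length 2).
Convergents:
  p_0/q_0 = 36/1
  p_1/q_1 = 1297/36
  p_2/q_2 = 93420/2593
  p_3/q_3 = 3364417/93384
q_2 = 2593 ≤ 7029 < 93384 = q_3, so the answer is 93420/2593.

93420/2593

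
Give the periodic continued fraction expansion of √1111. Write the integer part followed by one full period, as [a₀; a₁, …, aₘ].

[33; 3, 66]

a₀ = ⌊√1111⌋ = 33.
With m₀=0, d₀=1 and mₖ₊₁ = dₖaₖ − mₖ, dₖ₊₁ = (n − mₖ₊₁²)/dₖ, aₖ₊₁ = ⌊(a₀+mₖ₊₁)/dₖ₊₁⌋:
  k=1: m=33, d=22, a=3
  k=2: m=33, d=1, a=66
d=1 and a=2a₀=66 at k=2, so the next step gives (m, d) = (33, 22) again — its k=1 value — and the period has length 2.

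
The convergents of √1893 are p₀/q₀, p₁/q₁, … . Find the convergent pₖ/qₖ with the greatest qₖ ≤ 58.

2480/57

√1893 = [43; 1, 1, 28, 1, 1, 86, …] (period length 6).
Convergents:
  p_0/q_0 = 43/1
  p_1/q_1 = 44/1
  p_2/q_2 = 87/2
  p_3/q_3 = 2480/57
  p_4/q_4 = 2567/59
q_3 = 57 ≤ 58 < 59 = q_4, so the answer is 2480/57.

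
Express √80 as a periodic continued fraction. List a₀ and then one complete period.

[8; 1, 16]

a₀ = ⌊√80⌋ = 8.
With m₀=0, d₀=1 and mₖ₊₁ = dₖaₖ − mₖ, dₖ₊₁ = (n − mₖ₊₁²)/dₖ, aₖ₊₁ = ⌊(a₀+mₖ₊₁)/dₖ₊₁⌋:
  k=1: m=8, d=16, a=1
  k=2: m=8, d=1, a=16
d=1 and a=2a₀=16 at k=2, so the next step gives (m, d) = (8, 16) again — its k=1 value — and the period has length 2.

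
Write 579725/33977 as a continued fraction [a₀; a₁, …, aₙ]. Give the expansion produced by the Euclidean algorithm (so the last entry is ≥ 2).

[17; 16, 17, 2, 19, 1, 2]

579725 = 17·33977 + 2116
33977 = 16·2116 + 121
2116 = 17·121 + 59
121 = 2·59 + 3
59 = 19·3 + 2
3 = 1·2 + 1
2 = 2·1 + 0  (stop)
So 579725/33977 = [17; 16, 17, 2, 19, 1, 2].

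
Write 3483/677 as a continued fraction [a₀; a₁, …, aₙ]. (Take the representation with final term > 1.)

[5; 6, 1, 9, 1, 8]

3483 = 5*677 + 98
677 = 6*98 + 89
98 = 1*89 + 9
89 = 9*9 + 8
9 = 1*8 + 1
8 = 8*1 + 0  (stop)
So 3483/677 = [5; 6, 1, 9, 1, 8].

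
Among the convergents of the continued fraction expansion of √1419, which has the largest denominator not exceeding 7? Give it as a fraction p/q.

113/3

√1419 = [37; 1, 2, 37, 2, 1, 74, …] (period length 6).
Convergents:
  p_0/q_0 = 37/1
  p_1/q_1 = 38/1
  p_2/q_2 = 113/3
  p_3/q_3 = 4219/112
q_2 = 3 ≤ 7 < 112 = q_3, so the answer is 113/3.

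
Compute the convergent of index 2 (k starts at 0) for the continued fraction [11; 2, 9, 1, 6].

218/19

Using pₖ = aₖpₖ₋₁ + pₖ₋₂, qₖ = aₖqₖ₋₁ + qₖ₋₂ (with p₋₁=1, p₋₂=0, q₋₁=0, q₋₂=1):
  k=0: a=11, p=11, q=1
  k=1: a=2, p=23, q=2
  k=2: a=9, p=218, q=19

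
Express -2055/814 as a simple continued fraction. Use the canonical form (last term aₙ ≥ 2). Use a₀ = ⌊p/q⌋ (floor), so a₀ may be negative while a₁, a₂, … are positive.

[-3; 2, 9, 1, 2, 13]

-2055 = -3×814 + 387
814 = 2×387 + 40
387 = 9×40 + 27
40 = 1×27 + 13
27 = 2×13 + 1
13 = 13×1 + 0  (stop)
So -2055/814 = [-3; 2, 9, 1, 2, 13].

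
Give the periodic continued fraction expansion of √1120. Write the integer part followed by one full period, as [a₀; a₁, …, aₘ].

[33; 2, 6, 1, 15, 1, 6, 2, 66]

a₀ = ⌊√1120⌋ = 33.
With m₀=0, d₀=1 and mₖ₊₁ = dₖaₖ − mₖ, dₖ₊₁ = (n − mₖ₊₁²)/dₖ, aₖ₊₁ = ⌊(a₀+mₖ₊₁)/dₖ₊₁⌋:
  k=1: m=33, d=31, a=2
  k=2: m=29, d=9, a=6
  k=3: m=25, d=55, a=1
  k=4: m=30, d=4, a=15
  k=5: m=30, d=55, a=1
  k=6: m=25, d=9, a=6
  k=7: m=29, d=31, a=2
  k=8: m=33, d=1, a=66
d=1 and a=2a₀=66 at k=8, so the next step gives (m, d) = (33, 31) again — its k=1 value — and the period has length 8.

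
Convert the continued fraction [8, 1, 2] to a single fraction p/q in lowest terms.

Using pₖ = aₖpₖ₋₁ + pₖ₋₂ and qₖ = aₖqₖ₋₁ + qₖ₋₂:
  k=0: a=8, p=8, q=1
  k=1: a=1, p=9, q=1
  k=2: a=2, p=26, q=3

26/3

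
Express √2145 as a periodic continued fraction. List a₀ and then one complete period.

a₀ = ⌊√2145⌋ = 46.
With m₀=0, d₀=1 and mₖ₊₁ = dₖaₖ − mₖ, dₖ₊₁ = (n − mₖ₊₁²)/dₖ, aₖ₊₁ = ⌊(a₀+mₖ₊₁)/dₖ₊₁⌋:
  k=1: m=46, d=29, a=3
  k=2: m=41, d=16, a=5
  k=3: m=39, d=39, a=2
  k=4: m=39, d=16, a=5
  k=5: m=41, d=29, a=3
  k=6: m=46, d=1, a=92
d=1 and a=2a₀=92 at k=6, so the next step gives (m, d) = (46, 29) again — its k=1 value — and the period has length 6.

[46; 3, 5, 2, 5, 3, 92]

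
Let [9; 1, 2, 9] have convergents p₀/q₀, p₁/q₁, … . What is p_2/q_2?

Using pₖ = aₖpₖ₋₁ + pₖ₋₂, qₖ = aₖqₖ₋₁ + qₖ₋₂ (with p₋₁=1, p₋₂=0, q₋₁=0, q₋₂=1):
  k=0: a=9, p=9, q=1
  k=1: a=1, p=10, q=1
  k=2: a=2, p=29, q=3

29/3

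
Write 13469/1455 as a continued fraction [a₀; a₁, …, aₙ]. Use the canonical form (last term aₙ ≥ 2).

[9; 3, 1, 8, 8, 5]

13469 = 9×1455 + 374
1455 = 3×374 + 333
374 = 1×333 + 41
333 = 8×41 + 5
41 = 8×5 + 1
5 = 5×1 + 0  (stop)
So 13469/1455 = [9; 3, 1, 8, 8, 5].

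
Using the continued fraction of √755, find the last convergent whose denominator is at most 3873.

√755 = [27; 2, 10, 2, 54, …] (period length 4).
Convergents:
  p_0/q_0 = 27/1
  p_1/q_1 = 55/2
  p_2/q_2 = 577/21
  p_3/q_3 = 1209/44
  p_4/q_4 = 65863/2397
  p_5/q_5 = 132935/4838
q_4 = 2397 ≤ 3873 < 4838 = q_5, so the answer is 65863/2397.

65863/2397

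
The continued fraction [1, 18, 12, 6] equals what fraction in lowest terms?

Fold from the inside: start with 6/1.
  12 + 1/6 = 73/6
  18 + 6/73 = 1320/73
  1 + 73/1320 = 1393/1320

1393/1320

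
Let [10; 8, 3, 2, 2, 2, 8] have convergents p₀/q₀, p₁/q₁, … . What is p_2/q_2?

Using pₖ = aₖpₖ₋₁ + pₖ₋₂, qₖ = aₖqₖ₋₁ + qₖ₋₂ (with p₋₁=1, p₋₂=0, q₋₁=0, q₋₂=1):
  k=0: a=10, p=10, q=1
  k=1: a=8, p=81, q=8
  k=2: a=3, p=253, q=25

253/25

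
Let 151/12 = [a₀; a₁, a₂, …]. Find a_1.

1

151 = 12·12 + 7   →  a_0 = 12
12 = 1·7 + 5   →  a_1 = 1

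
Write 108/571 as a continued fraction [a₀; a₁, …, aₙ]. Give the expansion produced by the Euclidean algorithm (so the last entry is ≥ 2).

108 = 0*571 + 108
571 = 5*108 + 31
108 = 3*31 + 15
31 = 2*15 + 1
15 = 15*1 + 0  (stop)
So 108/571 = [0; 5, 3, 2, 15].

[0; 5, 3, 2, 15]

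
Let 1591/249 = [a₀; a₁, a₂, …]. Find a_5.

1591 = 6·249 + 97   →  a_0 = 6
249 = 2·97 + 55   →  a_1 = 2
97 = 1·55 + 42   →  a_2 = 1
55 = 1·42 + 13   →  a_3 = 1
42 = 3·13 + 3   →  a_4 = 3
13 = 4·3 + 1   →  a_5 = 4

4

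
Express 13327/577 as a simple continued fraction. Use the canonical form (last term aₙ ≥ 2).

13327 = 23*577 + 56
577 = 10*56 + 17
56 = 3*17 + 5
17 = 3*5 + 2
5 = 2*2 + 1
2 = 2*1 + 0  (stop)
So 13327/577 = [23; 10, 3, 3, 2, 2].

[23; 10, 3, 3, 2, 2]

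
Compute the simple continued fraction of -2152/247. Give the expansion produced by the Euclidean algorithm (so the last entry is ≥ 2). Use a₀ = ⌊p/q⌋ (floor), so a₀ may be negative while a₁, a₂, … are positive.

-2152 = -9·247 + 71
247 = 3·71 + 34
71 = 2·34 + 3
34 = 11·3 + 1
3 = 3·1 + 0  (stop)
So -2152/247 = [-9; 3, 2, 11, 3].

[-9; 3, 2, 11, 3]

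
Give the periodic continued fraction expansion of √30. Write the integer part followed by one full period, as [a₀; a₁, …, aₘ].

a₀ = ⌊√30⌋ = 5.
With m₀=0, d₀=1 and mₖ₊₁ = dₖaₖ − mₖ, dₖ₊₁ = (n − mₖ₊₁²)/dₖ, aₖ₊₁ = ⌊(a₀+mₖ₊₁)/dₖ₊₁⌋:
  k=1: m=5, d=5, a=2
  k=2: m=5, d=1, a=10
d=1 and a=2a₀=10 at k=2, so the next step gives (m, d) = (5, 5) again — its k=1 value — and the period has length 2.

[5; 2, 10]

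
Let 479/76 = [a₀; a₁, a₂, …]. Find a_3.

479 = 6·76 + 23   →  a_0 = 6
76 = 3·23 + 7   →  a_1 = 3
23 = 3·7 + 2   →  a_2 = 3
7 = 3·2 + 1   →  a_3 = 3

3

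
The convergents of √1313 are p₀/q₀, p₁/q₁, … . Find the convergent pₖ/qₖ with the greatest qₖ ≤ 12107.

√1313 = [36; 4, 4, 72, …] (period length 3).
Convergents:
  p_0/q_0 = 36/1
  p_1/q_1 = 145/4
  p_2/q_2 = 616/17
  p_3/q_3 = 44497/1228
  p_4/q_4 = 178604/4929
  p_5/q_5 = 758913/20944
q_4 = 4929 ≤ 12107 < 20944 = q_5, so the answer is 178604/4929.

178604/4929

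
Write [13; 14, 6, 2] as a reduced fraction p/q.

Fold from the inside: start with 2/1.
  6 + 1/2 = 13/2
  14 + 2/13 = 184/13
  13 + 13/184 = 2405/184

2405/184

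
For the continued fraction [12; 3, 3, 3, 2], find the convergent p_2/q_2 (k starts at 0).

Using pₖ = aₖpₖ₋₁ + pₖ₋₂, qₖ = aₖqₖ₋₁ + qₖ₋₂ (with p₋₁=1, p₋₂=0, q₋₁=0, q₋₂=1):
  k=0: a=12, p=12, q=1
  k=1: a=3, p=37, q=3
  k=2: a=3, p=123, q=10

123/10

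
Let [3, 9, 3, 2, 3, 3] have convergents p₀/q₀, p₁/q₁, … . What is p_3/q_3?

202/65

Using pₖ = aₖpₖ₋₁ + pₖ₋₂, qₖ = aₖqₖ₋₁ + qₖ₋₂ (with p₋₁=1, p₋₂=0, q₋₁=0, q₋₂=1):
  k=0: a=3, p=3, q=1
  k=1: a=9, p=28, q=9
  k=2: a=3, p=87, q=28
  k=3: a=2, p=202, q=65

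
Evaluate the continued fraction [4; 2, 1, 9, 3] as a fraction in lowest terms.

391/90

Using pₖ = aₖpₖ₋₁ + pₖ₋₂ and qₖ = aₖqₖ₋₁ + qₖ₋₂:
  k=0: a=4, p=4, q=1
  k=1: a=2, p=9, q=2
  k=2: a=1, p=13, q=3
  k=3: a=9, p=126, q=29
  k=4: a=3, p=391, q=90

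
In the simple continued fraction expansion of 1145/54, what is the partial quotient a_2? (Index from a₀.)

1

1145 = 21·54 + 11   →  a_0 = 21
54 = 4·11 + 10   →  a_1 = 4
11 = 1·10 + 1   →  a_2 = 1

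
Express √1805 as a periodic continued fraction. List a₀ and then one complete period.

[42; 2, 16, 2, 84]

a₀ = ⌊√1805⌋ = 42.
With m₀=0, d₀=1 and mₖ₊₁ = dₖaₖ − mₖ, dₖ₊₁ = (n − mₖ₊₁²)/dₖ, aₖ₊₁ = ⌊(a₀+mₖ₊₁)/dₖ₊₁⌋:
  k=1: m=42, d=41, a=2
  k=2: m=40, d=5, a=16
  k=3: m=40, d=41, a=2
  k=4: m=42, d=1, a=84
d=1 and a=2a₀=84 at k=4, so the next step gives (m, d) = (42, 41) again — its k=1 value — and the period has length 4.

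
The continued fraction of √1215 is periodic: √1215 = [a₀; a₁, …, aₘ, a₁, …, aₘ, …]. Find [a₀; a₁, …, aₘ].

a₀ = ⌊√1215⌋ = 34.
With m₀=0, d₀=1 and mₖ₊₁ = dₖaₖ − mₖ, dₖ₊₁ = (n − mₖ₊₁²)/dₖ, aₖ₊₁ = ⌊(a₀+mₖ₊₁)/dₖ₊₁⌋:
  k=1: m=34, d=59, a=1
  k=2: m=25, d=10, a=5
  k=3: m=25, d=59, a=1
  k=4: m=34, d=1, a=68
d=1 and a=2a₀=68 at k=4, so the next step gives (m, d) = (34, 59) again — its k=1 value — and the period has length 4.

[34; 1, 5, 1, 68]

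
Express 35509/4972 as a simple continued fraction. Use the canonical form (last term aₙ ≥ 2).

35509 = 7×4972 + 705
4972 = 7×705 + 37
705 = 19×37 + 2
37 = 18×2 + 1
2 = 2×1 + 0  (stop)
So 35509/4972 = [7; 7, 19, 18, 2].

[7; 7, 19, 18, 2]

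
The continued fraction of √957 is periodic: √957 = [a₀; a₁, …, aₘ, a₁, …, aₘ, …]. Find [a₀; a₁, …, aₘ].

a₀ = ⌊√957⌋ = 30.
With m₀=0, d₀=1 and mₖ₊₁ = dₖaₖ − mₖ, dₖ₊₁ = (n − mₖ₊₁²)/dₖ, aₖ₊₁ = ⌊(a₀+mₖ₊₁)/dₖ₊₁⌋:
  k=1: m=30, d=57, a=1
  k=2: m=27, d=4, a=14
  k=3: m=29, d=29, a=2
  k=4: m=29, d=4, a=14
  k=5: m=27, d=57, a=1
  k=6: m=30, d=1, a=60
d=1 and a=2a₀=60 at k=6, so the next step gives (m, d) = (30, 57) again — its k=1 value — and the period has length 6.

[30; 1, 14, 2, 14, 1, 60]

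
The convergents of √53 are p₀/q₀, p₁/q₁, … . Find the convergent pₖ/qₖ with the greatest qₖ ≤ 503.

2599/357

√53 = [7; 3, 1, 1, 3, 14, …] (period length 5).
Convergents:
  p_0/q_0 = 7/1
  p_1/q_1 = 22/3
  p_2/q_2 = 29/4
  p_3/q_3 = 51/7
  p_4/q_4 = 182/25
  p_5/q_5 = 2599/357
  p_6/q_6 = 7979/1096
q_5 = 357 ≤ 503 < 1096 = q_6, so the answer is 2599/357.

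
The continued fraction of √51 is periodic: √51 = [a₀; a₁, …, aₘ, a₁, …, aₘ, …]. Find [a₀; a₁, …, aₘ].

a₀ = ⌊√51⌋ = 7.

[7; 7, 14]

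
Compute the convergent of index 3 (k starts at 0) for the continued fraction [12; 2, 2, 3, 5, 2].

211/17

Using pₖ = aₖpₖ₋₁ + pₖ₋₂, qₖ = aₖqₖ₋₁ + qₖ₋₂ (with p₋₁=1, p₋₂=0, q₋₁=0, q₋₂=1):
  k=0: a=12, p=12, q=1
  k=1: a=2, p=25, q=2
  k=2: a=2, p=62, q=5
  k=3: a=3, p=211, q=17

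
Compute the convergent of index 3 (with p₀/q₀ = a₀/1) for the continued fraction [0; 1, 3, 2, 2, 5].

7/9

Using pₖ = aₖpₖ₋₁ + pₖ₋₂, qₖ = aₖqₖ₋₁ + qₖ₋₂ (with p₋₁=1, p₋₂=0, q₋₁=0, q₋₂=1):
  k=0: a=0, p=0, q=1
  k=1: a=1, p=1, q=1
  k=2: a=3, p=3, q=4
  k=3: a=2, p=7, q=9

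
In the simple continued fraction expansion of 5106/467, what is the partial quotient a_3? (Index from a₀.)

15

5106 = 10·467 + 436   →  a_0 = 10
467 = 1·436 + 31   →  a_1 = 1
436 = 14·31 + 2   →  a_2 = 14
31 = 15·2 + 1   →  a_3 = 15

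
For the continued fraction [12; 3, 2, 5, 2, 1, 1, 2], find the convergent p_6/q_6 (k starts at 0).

2507/204

Using pₖ = aₖpₖ₋₁ + pₖ₋₂, qₖ = aₖqₖ₋₁ + qₖ₋₂ (with p₋₁=1, p₋₂=0, q₋₁=0, q₋₂=1):
  k=0: a=12, p=12, q=1
  k=1: a=3, p=37, q=3
  k=2: a=2, p=86, q=7
  k=3: a=5, p=467, q=38
  k=4: a=2, p=1020, q=83
  k=5: a=1, p=1487, q=121
  k=6: a=1, p=2507, q=204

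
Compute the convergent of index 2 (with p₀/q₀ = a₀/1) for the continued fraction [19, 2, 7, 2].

Using pₖ = aₖpₖ₋₁ + pₖ₋₂, qₖ = aₖqₖ₋₁ + qₖ₋₂ (with p₋₁=1, p₋₂=0, q₋₁=0, q₋₂=1):
  k=0: a=19, p=19, q=1
  k=1: a=2, p=39, q=2
  k=2: a=7, p=292, q=15

292/15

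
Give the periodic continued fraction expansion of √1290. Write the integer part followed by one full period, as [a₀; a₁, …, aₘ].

a₀ = ⌊√1290⌋ = 35.
With m₀=0, d₀=1 and mₖ₊₁ = dₖaₖ − mₖ, dₖ₊₁ = (n − mₖ₊₁²)/dₖ, aₖ₊₁ = ⌊(a₀+mₖ₊₁)/dₖ₊₁⌋:
  k=1: m=35, d=65, a=1
  k=2: m=30, d=6, a=10
  k=3: m=30, d=65, a=1
  k=4: m=35, d=1, a=70
d=1 and a=2a₀=70 at k=4, so the next step gives (m, d) = (35, 65) again — its k=1 value — and the period has length 4.

[35; 1, 10, 1, 70]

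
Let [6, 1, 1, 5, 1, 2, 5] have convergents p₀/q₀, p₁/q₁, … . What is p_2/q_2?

13/2

Using pₖ = aₖpₖ₋₁ + pₖ₋₂, qₖ = aₖqₖ₋₁ + qₖ₋₂ (with p₋₁=1, p₋₂=0, q₋₁=0, q₋₂=1):
  k=0: a=6, p=6, q=1
  k=1: a=1, p=7, q=1
  k=2: a=1, p=13, q=2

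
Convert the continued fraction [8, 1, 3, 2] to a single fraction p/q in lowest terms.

79/9

Using pₖ = aₖpₖ₋₁ + pₖ₋₂ and qₖ = aₖqₖ₋₁ + qₖ₋₂:
  k=0: a=8, p=8, q=1
  k=1: a=1, p=9, q=1
  k=2: a=3, p=35, q=4
  k=3: a=2, p=79, q=9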